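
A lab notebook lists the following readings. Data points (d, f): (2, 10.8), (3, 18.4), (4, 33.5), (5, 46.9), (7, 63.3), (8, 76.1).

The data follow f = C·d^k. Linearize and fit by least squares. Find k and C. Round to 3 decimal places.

Let Y = ln f. Fitting Y = k·ln d + ln C by least squares:
Σln d = 8.8128, Σ(ln d)² = 14.3101, Σln f = 21.1314, Σln d·ln f = 32.9898.
Equations: 14.3101·k + 8.8128·ln C = 32.9898;  8.8128·k + 6·ln C = 21.1314.
Δ = 14.3101·6 − (8.8128)² = 8.1947; k = (32.9898·6 − 8.8128·21.1314)/8.1947 = 1.42908, ln C = (14.3101·21.1314 − 8.8128·32.9898)/8.1947 = 1.42285, so C = exp(1.42285) = 4.14894.

k = 1.429, C = 4.149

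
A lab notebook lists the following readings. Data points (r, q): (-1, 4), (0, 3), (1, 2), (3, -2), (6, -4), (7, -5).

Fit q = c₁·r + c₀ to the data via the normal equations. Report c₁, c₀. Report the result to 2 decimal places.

c₁ = -1.16, c₀ = 2.75

Setting ∂/∂c₁ … = 0 gives: 96·c₁ + 16·c₀ = -67;  16·c₁ + 6·c₀ = -2.
(Σr·r = 96, Σr = 16, Σ1 = 6, Σr·q = -67, Σq = -2.)
Eliminating c₀: 6·(row 1) − 16·(row 2) gives 320·c₁ = 6·(-67) − 16·(-2) = -370, so c₁ = -37/32.
Then c₀ = ((-2) − 16·(-37/32))/6 = 11/4.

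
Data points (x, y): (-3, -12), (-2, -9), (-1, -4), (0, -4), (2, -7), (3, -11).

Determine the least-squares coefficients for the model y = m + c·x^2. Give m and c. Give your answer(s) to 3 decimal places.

m = -3.946, c = -0.864

The normal system AᵀA·[m, c]ᵀ = Aᵀy is [[6, 27]; [27, 195]]·[m, c]ᵀ = [-47, -275]ᵀ.
Determinant 6·195 − 27² = 441.
m = ((-47)·195 − 27·(-275))/441 = -580/147; c = (6·(-275) − 27·(-47))/441 = -127/147.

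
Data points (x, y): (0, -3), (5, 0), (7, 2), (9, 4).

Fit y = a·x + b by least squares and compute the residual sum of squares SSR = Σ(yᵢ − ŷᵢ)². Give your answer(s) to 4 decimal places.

SSR = 0.5363

The normal equations are: 155·a + 21·b = 50;  21·a + 4·b = 3.
Eliminating b: 4·(row 1) − 21·(row 2) gives 179·a = 4·50 − 21·3 = 137, so a = 137/179.
Then b = (3 − 21·(137/179))/4 = -585/179.
Residuals: 48/179, -100/179, -16/179, 68/179; SSR = 96/179.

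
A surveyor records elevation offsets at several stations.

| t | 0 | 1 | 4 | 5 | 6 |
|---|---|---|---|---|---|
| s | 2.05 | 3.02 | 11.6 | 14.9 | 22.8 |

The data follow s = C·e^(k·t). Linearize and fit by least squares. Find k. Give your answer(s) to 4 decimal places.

k = 0.4048

Let Y = ln s. Fitting Y = k·t + ln C by least squares:
Σt = 16.0000, Σ(t)² = 78.0000, Σln s = 10.1022, Σt·ln s = 43.1766.
Equations: 78.0000·k + 16.0000·ln C = 43.1766;  16.0000·k + 5·ln C = 10.1022.
Solving (det = 134.0000): k = 0.40483, ln C = 0.72498.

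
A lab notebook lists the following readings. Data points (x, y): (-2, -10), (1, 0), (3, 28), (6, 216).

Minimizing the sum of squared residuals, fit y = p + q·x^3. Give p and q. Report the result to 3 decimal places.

Setting ∂/∂p … = 0 gives: 4·p + 236·q = 234;  236·p + 47450·q = 47492.
Determinant 4·47450 − 236² = 134104.
p = (234·47450 − 236·47492)/134104 = -26203/33526; q = (4·47492 − 236·234)/134104 = 16843/16763.

p = -0.782, q = 1.005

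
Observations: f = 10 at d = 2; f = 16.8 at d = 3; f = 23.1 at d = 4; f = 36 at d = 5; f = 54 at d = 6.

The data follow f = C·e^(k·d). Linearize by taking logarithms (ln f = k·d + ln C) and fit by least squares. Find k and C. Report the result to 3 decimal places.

Let Y = ln f. Fitting Y = k·d + ln C by least squares:
Sums: Σd = 20.0000, Σ(d)² = 90.0000, Σln f = 15.8363, Σd·ln f = 67.4801.
Normal system: [[90.0000, 20.0000]; [20.0000, 5]]·[k, ln C]ᵀ = [67.4801, 15.8363]ᵀ.
Δ = 90.0000·5 − (20.0000)² = 50.0000; k = (67.4801·5 − 20.0000·15.8363)/50.0000 = 0.41349, ln C = (90.0000·15.8363 − 20.0000·67.4801)/50.0000 = 1.51328, so C = exp(1.51328) = 4.54162.

k = 0.413, C = 4.542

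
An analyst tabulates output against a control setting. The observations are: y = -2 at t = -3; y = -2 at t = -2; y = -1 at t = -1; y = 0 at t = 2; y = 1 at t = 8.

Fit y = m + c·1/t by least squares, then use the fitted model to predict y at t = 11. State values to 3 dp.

ŷ = -0.345

With design matrix X, XᵀX = [[5, -29/24]; [-29/24, 937/576]] and Xᵀy = [-4, 67/24]ᵀ.
det = 5·(937/576) − (-29/24)² = 961/144.
m = ((-4)·(937/576) − (-29/24)·(67/24))/(961/144) = -1805/3844; c = (5·(67/24) − (-29/24)·(-4))/(961/144) = 1314/961.
At t = 11: ŷ = (-1805/3844)·(1) + (1314/961)·(1/11) = -14599/42284.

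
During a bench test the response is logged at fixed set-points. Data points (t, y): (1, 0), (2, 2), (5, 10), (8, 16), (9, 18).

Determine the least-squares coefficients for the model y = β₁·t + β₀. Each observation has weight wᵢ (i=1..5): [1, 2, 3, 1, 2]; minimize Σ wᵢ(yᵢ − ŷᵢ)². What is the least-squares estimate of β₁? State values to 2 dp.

XᵀWX·[β₁, β₀]ᵀ = XᵀWy reads: 310·β₁ + 46·β₀ = 610;  46·β₁ + 9·β₀ = 86.
Determinant 310·9 − 46² = 674.
β₁ = (610·9 − 46·86)/674 = 767/337; β₀ = (310·86 − 46·610)/674 = -700/337.

β₁ = 2.28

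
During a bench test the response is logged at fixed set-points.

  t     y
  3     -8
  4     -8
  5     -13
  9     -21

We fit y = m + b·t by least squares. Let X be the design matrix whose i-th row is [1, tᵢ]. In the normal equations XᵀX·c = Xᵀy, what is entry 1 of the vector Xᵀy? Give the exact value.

-50

Entry 1 ↔ basis 1, so (Xᵀy)_{1} = Σᵢ yᵢ = (1)·(-8) + (1)·(-8) + (1)·(-13) + (1)·(-21) = -50.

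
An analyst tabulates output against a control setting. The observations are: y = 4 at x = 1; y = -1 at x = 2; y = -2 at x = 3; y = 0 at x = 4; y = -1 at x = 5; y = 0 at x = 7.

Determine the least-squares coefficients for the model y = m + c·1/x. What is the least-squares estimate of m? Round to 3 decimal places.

Entries of MᵀM: Σ1 = 6, Σ1/x = 1019/420, Σ1/x·1/x = 261781/176400.
Moment sums: Σy = 0, Σ1/x·y = 79/30.
Δ = 6·(261781/176400) − (1019/420)² = 21293/7056.
m = (0·(261781/176400) − (1019/420)·(79/30))/(21293/7056) = -1127014/532325; c = (6·(79/30) − (1019/420)·0)/(21293/7056) = 557424/106465.

m = -2.117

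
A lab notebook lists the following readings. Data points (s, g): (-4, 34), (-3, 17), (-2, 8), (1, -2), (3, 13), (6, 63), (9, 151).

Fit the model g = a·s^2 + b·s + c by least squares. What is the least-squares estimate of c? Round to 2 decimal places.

The normal system MᵀM·[a, b, c]ᵀ = Mᵀg is [[8292, 874, 156]; [874, 156, 10]; [156, 10, 7]]·[a, b, c]ᵀ = [15343, 1571, 284]ᵀ.
Solving the 3×3 system (Gaussian elimination) gives a = 1815187/904498, b = -17035/17066, c = -176155/64607.

c = -2.73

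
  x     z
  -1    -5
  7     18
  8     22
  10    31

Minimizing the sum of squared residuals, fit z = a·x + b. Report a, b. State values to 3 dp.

a = 3.157, b = -2.443

The normal system MᵀM·[a, b]ᵀ = Mᵀz is [[214, 24]; [24, 4]]·[a, b]ᵀ = [617, 66]ᵀ.
Eliminating b: 4·(row 1) − 24·(row 2) gives 280·a = 4·617 − 24·66 = 884, so a = 221/70.
Then b = (66 − 24·(221/70))/4 = -171/70.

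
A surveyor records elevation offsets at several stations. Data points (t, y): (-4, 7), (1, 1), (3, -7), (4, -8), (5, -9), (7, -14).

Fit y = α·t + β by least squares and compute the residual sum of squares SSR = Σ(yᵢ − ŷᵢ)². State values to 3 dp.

Forming XᵀX = [[116, 16]; [16, 6]] and Xᵀy = [-223, -30]ᵀ gives XᵀX·[α, β]ᵀ = Xᵀy.
Determinant 116·6 − 16² = 440.
α = ((-223)·6 − 16·(-30))/440 = -39/20; β = (116·(-30) − 16·(-223))/440 = 1/5.
Residuals: -1, 11/4, -27/20, -2/5, 11/20, -11/20; SSR = 223/20.

SSR = 11.150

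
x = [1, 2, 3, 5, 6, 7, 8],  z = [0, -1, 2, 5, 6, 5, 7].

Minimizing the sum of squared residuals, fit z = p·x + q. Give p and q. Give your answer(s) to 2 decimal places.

Sums needed: Σx·x = 188, Σx = 32, Σ1 = 7.
For Mᵀz: Σx·z = 156, Σz = 24.
So MᵀM·[p, q]ᵀ = Mᵀz: [[188, 32]; [32, 7]]·[p, q]ᵀ = [156, 24]ᵀ.
det = 188·7 − 32² = 292.
p = (156·7 − 32·24)/292 = 81/73; q = (188·24 − 32·156)/292 = -120/73.

p = 1.11, q = -1.64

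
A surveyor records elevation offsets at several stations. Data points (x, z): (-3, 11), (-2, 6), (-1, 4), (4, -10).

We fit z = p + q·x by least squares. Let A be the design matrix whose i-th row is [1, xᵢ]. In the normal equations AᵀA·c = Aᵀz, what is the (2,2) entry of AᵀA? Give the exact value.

Row 2 ↔ basis x, column 2 ↔ basis x, so (AᵀA)_{2,2} = Σᵢ (x)·(x) = (-3)·(-3) + (-2)·(-2) + (-1)·(-1) + (4)·(4) = 30.

30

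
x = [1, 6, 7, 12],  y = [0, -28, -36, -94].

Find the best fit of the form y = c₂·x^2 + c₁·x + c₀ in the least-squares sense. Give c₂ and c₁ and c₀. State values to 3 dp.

c₂ = -0.500, c₁ = -2.041, c₀ = 2.516

From the data, Σx^2·x^2 = 24434, Σx^2·x = 2288, Σx^2 = 230, Σx·x = 230, Σx = 26, Σ1 = 4.
For Aᵀy: Σx^2·y = -16308, Σx·y = -1548, Σy = -158.
Solving the 3×3 system (Gaussian elimination) gives c₂ = -1/2, c₁ = -249/122, c₀ = 307/122.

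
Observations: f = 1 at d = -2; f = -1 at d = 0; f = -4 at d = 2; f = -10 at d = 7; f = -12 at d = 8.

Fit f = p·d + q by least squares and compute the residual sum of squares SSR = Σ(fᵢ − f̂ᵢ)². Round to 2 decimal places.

SSR = 0.43

The normal system MᵀM·[p, q]ᵀ = Mᵀf is [[121, 15]; [15, 5]]·[p, q]ᵀ = [-176, -26]ᵀ.
Eliminating q: 5·(row 1) − 15·(row 2) gives 380·p = 5·(-176) − 15·(-26) = -490, so p = -49/38.
Then q = ((-26) − 15·(-49/38))/5 = -253/190.
Residuals: -47/190, 63/190, -17/190, 34/95, -67/190; SSR = 41/95.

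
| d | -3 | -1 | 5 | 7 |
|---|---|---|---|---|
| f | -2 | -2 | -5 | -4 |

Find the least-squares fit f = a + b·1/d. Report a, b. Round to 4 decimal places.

a = -3.8178, b = -2.2929

The normal system AᵀA·[a, b]ᵀ = Aᵀf is [[4, -104/105]; [-104/105, 12916/11025]]·[a, b]ᵀ = [-13, 23/21]ᵀ.
Δ = 4·(12916/11025) − (-104/105)² = 13616/3675.
a = ((-13)·(12916/11025) − (-104/105)·(23/21))/(13616/3675) = -38987/10212; b = (4·(23/21) − (-104/105)·(-13))/(13616/3675) = -7805/3404.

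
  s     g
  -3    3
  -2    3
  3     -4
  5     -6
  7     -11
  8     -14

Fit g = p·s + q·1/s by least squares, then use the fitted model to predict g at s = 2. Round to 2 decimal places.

ĝ = -1.93

Setting ∂/∂p … = 0 gives: 160·p + 6·q = -246;  6·p + (386849/705600)·q = -3509/420.
Δ = 160·(386849/705600) − 6² = 228089/4410.
p = ((-246)·(386849/705600) − 6·(-3509/420))/(228089/4410) = -1758651/1073360; q = (160·(-3509/420) − 6·(-246))/(228089/4410) = 36120/13417.
At s = 2: ĝ = (-1758651/1073360)·(2) + (36120/13417)·(1/2) = -1036251/536680.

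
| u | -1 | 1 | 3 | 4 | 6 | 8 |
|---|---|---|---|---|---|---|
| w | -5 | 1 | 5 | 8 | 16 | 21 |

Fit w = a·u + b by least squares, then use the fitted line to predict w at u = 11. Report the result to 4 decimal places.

Setting ∂/∂a … = 0 gives: 127·a + 21·b = 317;  21·a + 6·b = 46.
Δ = 127·6 − 21² = 321.
a = (317·6 − 21·46)/321 = 312/107; b = (127·46 − 21·317)/321 = -815/321.
At u = 11: ŵ = (312/107)·(11) + (-815/321)·(1) = 9481/321.

ŵ = 29.5358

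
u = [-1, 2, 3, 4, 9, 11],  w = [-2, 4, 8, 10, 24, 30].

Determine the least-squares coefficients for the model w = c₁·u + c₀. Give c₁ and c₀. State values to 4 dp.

AᵀA·[c₁, c₀]ᵀ = Aᵀw reads: 232·c₁ + 28·c₀ = 620;  28·c₁ + 6·c₀ = 74.
Eliminating c₀: 6·(row 1) − 28·(row 2) gives 608·c₁ = 6·620 − 28·74 = 1648, so c₁ = 103/38.
Then c₀ = (74 − 28·(103/38))/6 = -6/19.

c₁ = 2.7105, c₀ = -0.3158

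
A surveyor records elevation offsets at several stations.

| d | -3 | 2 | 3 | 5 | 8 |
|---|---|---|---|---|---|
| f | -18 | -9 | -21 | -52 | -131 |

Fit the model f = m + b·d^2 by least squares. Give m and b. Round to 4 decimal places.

m = -1.1326, b = -2.0301

Compute the Gram sums: Σ1 = 5, Σd^2 = 111, Σd^2·d^2 = 4899.
Right-hand side: Σf = -231, Σd^2·f = -10071.
AᵀA·[m, b]ᵀ = Aᵀf becomes [[5, 111]; [111, 4899]]·[m, b]ᵀ = [-231, -10071]ᵀ.
Determinant 5·4899 − 111² = 12174.
m = ((-231)·4899 − 111·(-10071))/12174 = -2298/2029; b = (5·(-10071) − 111·(-231))/12174 = -4119/2029.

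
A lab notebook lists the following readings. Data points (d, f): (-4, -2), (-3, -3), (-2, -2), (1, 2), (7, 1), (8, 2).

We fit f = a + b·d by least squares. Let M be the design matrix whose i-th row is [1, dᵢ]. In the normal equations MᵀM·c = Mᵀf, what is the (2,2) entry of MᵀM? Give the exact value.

143

Row 2 ↔ basis d, column 2 ↔ basis d, so (MᵀM)_{2,2} = Σᵢ (d)·(d) = (-4)·(-4) + (-3)·(-3) + (-2)·(-2) + (1)·(1) + (7)·(7) + (8)·(8) = 143.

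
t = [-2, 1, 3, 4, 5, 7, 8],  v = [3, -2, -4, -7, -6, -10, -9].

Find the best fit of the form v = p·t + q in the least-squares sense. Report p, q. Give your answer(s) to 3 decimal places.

p = -1.260, q = -0.320

XᵀX·[p, q]ᵀ = Xᵀv reads: 168·p + 26·q = -220;  26·p + 7·q = -35.
Determinant 168·7 − 26² = 500.
p = ((-220)·7 − 26·(-35))/500 = -63/50; q = (168·(-35) − 26·(-220))/500 = -8/25.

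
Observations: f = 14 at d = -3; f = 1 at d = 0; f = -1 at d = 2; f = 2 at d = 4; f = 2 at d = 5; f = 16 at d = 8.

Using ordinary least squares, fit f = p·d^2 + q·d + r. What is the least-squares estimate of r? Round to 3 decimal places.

Normal-equation sums: Σd^2·d^2 = 5074, Σd^2·d = 682, Σd^2 = 118, Σd·d = 118, Σd = 16, Σ1 = 6.
Right-hand side: Σd^2·f = 1228, Σd·f = 102, Σf = 34.
So XᵀX·[p, q, r]ᵀ = Xᵀf: [[5074, 682, 118]; [682, 118, 16]; [118, 16, 6]]·[p, q, r]ᵀ = [1228, 102, 34]ᵀ.
Solving the 3×3 system (Gaussian elimination) gives p = 28480/54363, q = -130693/54363, r = 32155/18121.

r = 1.774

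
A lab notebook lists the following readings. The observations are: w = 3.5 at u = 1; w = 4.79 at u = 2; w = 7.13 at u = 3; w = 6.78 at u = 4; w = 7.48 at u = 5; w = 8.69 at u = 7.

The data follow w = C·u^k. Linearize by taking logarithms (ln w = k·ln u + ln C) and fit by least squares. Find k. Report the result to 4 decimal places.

Let Y = ln w. Fitting Y = k·ln u + ln C by least squares:
AᵀA = [[9.9861, 6.7334]; [6.7334, 6]], rhs = [13.3431, 10.8720]ᵀ  (here Σln u = 6.7334, Σ(ln u)² = 9.9861, Σln w = 10.8720, Σln u·ln w = 13.3431).
Δ = 9.9861·6 − (6.7334)² = 14.5777; k = (13.3431·6 − 6.7334·10.8720)/14.5777 = 0.47013, ln C = (9.9861·10.8720 − 6.7334·13.3431)/14.5777 = 1.28440.

k = 0.4701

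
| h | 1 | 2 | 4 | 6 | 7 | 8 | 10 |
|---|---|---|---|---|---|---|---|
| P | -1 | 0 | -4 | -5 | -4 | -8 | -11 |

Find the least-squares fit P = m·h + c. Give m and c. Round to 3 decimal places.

The normal system AᵀA·[m, c]ᵀ = AᵀP is [[270, 38]; [38, 7]]·[m, c]ᵀ = [-249, -33]ᵀ.
Δ = 270·7 − 38² = 446.
m = ((-249)·7 − 38·(-33))/446 = -489/446; c = (270·(-33) − 38·(-249))/446 = 276/223.

m = -1.096, c = 1.238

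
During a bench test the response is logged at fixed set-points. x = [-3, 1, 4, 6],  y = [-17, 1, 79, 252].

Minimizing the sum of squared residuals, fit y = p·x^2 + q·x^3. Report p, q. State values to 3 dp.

p = 1.035, q = 0.992

AᵀA·[p, q]ᵀ = Aᵀy reads: 1634·p + 8558·q = 10184;  8558·p + 51482·q = 59948.
(Σx^2·x^2 = 1634, Σx^2·x^3 = 8558, Σx^3·x^3 = 51482, Σx^2·y = 10184, Σx^3·y = 59948.)
det = 1634·51482 − 8558² = 10882224.
p = (10184·51482 − 8558·59948)/10882224 = 156357/151142; q = (1634·59948 − 8558·10184)/10882224 = 150005/151142.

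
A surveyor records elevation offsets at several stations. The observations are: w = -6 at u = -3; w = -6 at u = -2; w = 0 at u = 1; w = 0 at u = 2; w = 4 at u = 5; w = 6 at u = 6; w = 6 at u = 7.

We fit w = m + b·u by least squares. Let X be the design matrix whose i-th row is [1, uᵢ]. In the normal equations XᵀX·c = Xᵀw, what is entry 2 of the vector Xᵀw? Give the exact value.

Entry 2 ↔ basis u, so (Xᵀw)_{2} = Σᵢ (u)·wᵢ = (-3)·(-6) + (-2)·(-6) + (1)·(0) + (2)·(0) + (5)·(4) + (6)·(6) + (7)·(6) = 128.

128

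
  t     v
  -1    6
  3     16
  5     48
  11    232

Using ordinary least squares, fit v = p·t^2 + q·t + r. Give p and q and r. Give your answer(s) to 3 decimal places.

p = 2.000, q = -1.133, r = 2.600

The normal system AᵀA·[p, q, r]ᵀ = Aᵀv is [[15348, 1482, 156]; [1482, 156, 18]; [156, 18, 4]]·[p, q, r]ᵀ = [29422, 2834, 302]ᵀ.
Row-reducing yields p = 2, q = -17/15, r = 13/5.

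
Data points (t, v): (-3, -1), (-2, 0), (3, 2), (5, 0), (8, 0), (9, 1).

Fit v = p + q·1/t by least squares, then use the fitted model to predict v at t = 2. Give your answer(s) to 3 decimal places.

v̂ = 1.405

Setting ∂/∂p … = 0 gives: 6·p + (-23/360)·q = 2;  (-23/360)·p + (70009/129600)·q = 10/9.
Determinant 6·(70009/129600) − (-23/360)² = 16781/5184.
p = (2·(70009/129600) − (-23/360)·(10/9))/(16781/5184) = 149218/419525; q = (6·(10/9) − (-23/360)·2)/(16781/5184) = 176112/83905.
At t = 2: v̂ = (149218/419525)·(1) + (176112/83905)·(1/2) = 589498/419525.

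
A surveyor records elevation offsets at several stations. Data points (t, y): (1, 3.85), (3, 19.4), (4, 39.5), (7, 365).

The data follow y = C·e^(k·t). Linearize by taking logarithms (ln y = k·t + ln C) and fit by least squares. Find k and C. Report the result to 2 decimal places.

k = 0.76, C = 1.90

Taking logs, ln y = k·t + ln C, so regress ln y on t.
XᵀX = [[75.0000, 15.0000]; [15.0000, 4]], rhs = [66.2484, 13.8895]ᵀ  (here Σt = 15.0000, Σ(t)² = 75.0000, Σln y = 13.8895, Σt·ln y = 66.2484).
Solving (det = 75.0000): k = 0.75534, ln C = 0.63987, so C = exp(0.63987) = 1.89623.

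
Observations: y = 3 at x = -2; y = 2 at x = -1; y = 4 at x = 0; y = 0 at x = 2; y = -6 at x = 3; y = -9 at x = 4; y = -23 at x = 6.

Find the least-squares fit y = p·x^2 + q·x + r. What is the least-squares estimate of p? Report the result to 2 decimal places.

Sums needed: Σx^2·x^2 = 1666, Σx^2·x = 306, Σx^2 = 70, Σx·x = 70, Σx = 12, Σ1 = 7.
Right-hand side: Σx^2·y = -1012, Σx·y = -200, Σy = -29.
So AᵀA·[p, q, r]ᵀ = Aᵀy: [[1666, 306, 70]; [306, 70, 12]; [70, 12, 7]]·[p, q, r]ᵀ = [-1012, -200, -29]ᵀ.
Inverting the 3×3 Gram matrix, [p, q, r]ᵀ = [-13535/23016, -907/1096, 36325/11508]ᵀ.

p = -0.59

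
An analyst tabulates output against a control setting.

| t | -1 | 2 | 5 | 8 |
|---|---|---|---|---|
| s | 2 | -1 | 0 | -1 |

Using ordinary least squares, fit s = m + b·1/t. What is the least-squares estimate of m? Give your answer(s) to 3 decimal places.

Sums needed: Σ1 = 4, Σ1/t = -7/40, Σ1/t·1/t = 2089/1600.
Moment sums: Σs = 0, Σ1/t·s = -21/8.
AᵀA·[m, b]ᵀ = Aᵀs becomes [[4, -7/40]; [-7/40, 2089/1600]]·[m, b]ᵀ = [0, -21/8]ᵀ.
det = 4·(2089/1600) − (-7/40)² = 8307/1600.
m = (0·(2089/1600) − (-7/40)·(-21/8))/(8307/1600) = -245/2769; b = (4·(-21/8) − (-7/40)·0)/(8307/1600) = -5600/2769.

m = -0.088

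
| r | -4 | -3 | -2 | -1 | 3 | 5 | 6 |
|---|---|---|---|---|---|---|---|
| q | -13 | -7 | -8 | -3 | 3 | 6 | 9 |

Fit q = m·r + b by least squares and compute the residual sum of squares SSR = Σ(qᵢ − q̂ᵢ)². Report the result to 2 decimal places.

From the data, Σr·r = 100, Σr = 4, Σ1 = 7.
Right-hand side: Σr·q = 185, Σq = -13.
Eliminating b: 7·(row 1) − 4·(row 2) gives 684·m = 7·185 − 4·(-13) = 1347, so m = 449/228.
Then b = ((-13) − 4·(449/228))/7 = -170/57.
Residuals: -122/57, 431/228, -41/38, 445/228, 17/228, -197/228, 1/6; SSR = 1057/76.

SSR = 13.91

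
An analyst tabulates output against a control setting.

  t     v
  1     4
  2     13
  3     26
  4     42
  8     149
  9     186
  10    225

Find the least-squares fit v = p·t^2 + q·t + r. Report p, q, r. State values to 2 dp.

p = 1.96, q = 3.09, r = -1.10

Setting ∂/∂p … = 0 gives: 21011·p + 2341·q + 275·r = 48064;  2341·p + 275·q + 37·r = 5392;  275·p + 37·q + 7·r = 645.
(Σt^2·t^2 = 21011, Σt^2·t = 2341, Σt^2 = 275, Σt·t = 275, Σt = 37, Σ1 = 7, Σt^2·v = 48064, Σt·v = 5392, Σv = 645.)
Solving the 3×3 system (Gaussian elimination) gives p = 19895/10164, q = 7859/2541, r = -3737/3388.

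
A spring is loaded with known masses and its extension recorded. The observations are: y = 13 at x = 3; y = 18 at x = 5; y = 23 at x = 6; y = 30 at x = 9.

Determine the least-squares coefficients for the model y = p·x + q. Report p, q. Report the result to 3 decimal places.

From the data, Σx·x = 151, Σx = 23, Σ1 = 4.
Right-hand side: Σx·y = 537, Σy = 84.
So MᵀM·[p, q]ᵀ = Mᵀy: [[151, 23]; [23, 4]]·[p, q]ᵀ = [537, 84]ᵀ.
Eliminating q: 4·(row 1) − 23·(row 2) gives 75·p = 4·537 − 23·84 = 216, so p = 72/25.
Then q = (84 − 23·(72/25))/4 = 111/25.

p = 2.880, q = 4.440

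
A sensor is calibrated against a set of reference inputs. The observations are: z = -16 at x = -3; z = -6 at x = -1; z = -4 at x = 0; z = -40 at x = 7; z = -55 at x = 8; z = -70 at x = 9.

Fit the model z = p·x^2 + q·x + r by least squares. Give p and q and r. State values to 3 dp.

Sums needed: Σx^2·x^2 = 13140, Σx^2·x = 1556, Σx^2 = 204, Σx·x = 204, Σx = 20, Σ1 = 6.
Moment sums: Σx^2·z = -11300, Σx·z = -1296, Σz = -191.
AᵀA·[p, q, r]ᵀ = Aᵀz becomes [[13140, 1556, 204]; [1556, 204, 20]; [204, 20, 6]]·[p, q, r]ᵀ = [-11300, -1296, -191]ᵀ.
Solving the 3×3 system (Gaussian elimination) gives p = -5153/5290, q = 3736/2645, r = -18103/5290.

p = -0.974, q = 1.412, r = -3.422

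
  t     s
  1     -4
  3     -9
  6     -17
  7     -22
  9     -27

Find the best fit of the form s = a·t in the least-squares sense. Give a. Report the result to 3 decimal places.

a = -3.011

The normal system AᵀA·[a]ᵀ = Aᵀs is [[176]]·[a]ᵀ = [-530]ᵀ.
a = (-530)/176 = -3.01136.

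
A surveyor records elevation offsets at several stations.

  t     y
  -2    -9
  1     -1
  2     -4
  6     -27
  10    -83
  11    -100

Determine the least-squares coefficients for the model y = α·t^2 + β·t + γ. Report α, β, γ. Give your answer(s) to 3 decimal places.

α = -0.945, β = 1.457, γ = -2.236

The normal system XᵀX·[α, β, γ]ᵀ = Xᵀy is [[25970, 2548, 266]; [2548, 266, 28]; [266, 28, 6]]·[α, β, γ]ᵀ = [-21425, -2083, -224]ᵀ.
Solving the 3×3 system (Gaussian elimination) gives α = -14263/15092, β = 1571/1078, γ = -4821/2156.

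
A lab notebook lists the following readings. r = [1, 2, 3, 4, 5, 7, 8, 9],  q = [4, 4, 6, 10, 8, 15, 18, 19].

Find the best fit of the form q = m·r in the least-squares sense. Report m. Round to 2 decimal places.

Setting ∂/∂m … = 0 gives: 249·m = 530.
Hence m = 530 / 249 ≈ 2.12851.

m = 2.13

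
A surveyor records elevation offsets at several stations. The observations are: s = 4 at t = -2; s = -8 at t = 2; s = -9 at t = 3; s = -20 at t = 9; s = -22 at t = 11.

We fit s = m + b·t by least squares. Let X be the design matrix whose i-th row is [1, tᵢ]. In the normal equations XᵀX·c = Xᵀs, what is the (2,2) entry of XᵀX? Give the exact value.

Row 2 ↔ basis t, column 2 ↔ basis t, so (XᵀX)_{2,2} = Σᵢ (t)·(t) = (-2)·(-2) + (2)·(2) + (3)·(3) + (9)·(9) + (11)·(11) = 219.

219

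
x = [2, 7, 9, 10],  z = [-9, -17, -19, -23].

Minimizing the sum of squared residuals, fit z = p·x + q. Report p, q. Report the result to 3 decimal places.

With design matrix M, MᵀM = [[234, 28]; [28, 4]] and Mᵀz = [-538, -68]ᵀ.
Eliminating q: 4·(row 1) − 28·(row 2) gives 152·p = 4·(-538) − 28·(-68) = -248, so p = -31/19.
Then q = ((-68) − 28·(-31/19))/4 = -106/19.

p = -1.632, q = -5.579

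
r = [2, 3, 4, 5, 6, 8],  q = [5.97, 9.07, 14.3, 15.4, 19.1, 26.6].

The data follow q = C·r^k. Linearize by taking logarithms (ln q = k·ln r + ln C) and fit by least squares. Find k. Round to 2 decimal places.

k = 1.07

Linearized form: ln q = k·ln r + ln C. From the 6 transformed points,
AᵀA = [[13.7340, 8.6587]; [8.6587, 6]], rhs = [23.8572, 15.6169]ᵀ  (here Σln r = 8.6587, Σ(ln r)² = 13.7340, Σln q = 15.6169, Σln r·ln q = 23.8572).
Slope k = (n·Σln r·ln q − Σln r·Σln q)/(n·Σ(ln r)² − (Σln r)²) = (6·23.8572 − 8.6587·15.6169)/7.4309 = 1.06591; ln C = (Σln q − k·Σln r)/n = 1.06459.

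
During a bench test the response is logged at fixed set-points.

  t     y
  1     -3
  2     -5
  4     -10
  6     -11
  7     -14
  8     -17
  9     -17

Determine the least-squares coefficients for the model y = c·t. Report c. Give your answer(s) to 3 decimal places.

c = -2.016

The normal system XᵀX·[c]ᵀ = Xᵀy is [[251]]·[c]ᵀ = [-506]ᵀ.
Hence c = -506 / 251 ≈ -2.01594.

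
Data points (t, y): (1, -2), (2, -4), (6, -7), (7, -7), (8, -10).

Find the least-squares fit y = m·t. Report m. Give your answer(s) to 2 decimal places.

m = -1.18

Entries of XᵀX: Σt·t = 154.
Right-hand side: Σt·y = -181.
Normal equations: [[154]]·[m]ᵀ = [-181]ᵀ.
Hence m = -181 / 154 ≈ -1.17532.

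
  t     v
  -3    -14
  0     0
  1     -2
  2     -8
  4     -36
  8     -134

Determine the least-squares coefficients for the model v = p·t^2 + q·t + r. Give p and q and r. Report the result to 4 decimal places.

With design matrix X, XᵀX = [[4450, 558, 94]; [558, 94, 12]; [94, 12, 6]] and Xᵀv = [-9312, -1192, -194]ᵀ.
Solving the 3×3 system (Gaussian elimination) gives p = -21241/10727, q = -54667/53635, r = 39014/53635.

p = -1.9801, q = -1.0192, r = 0.7274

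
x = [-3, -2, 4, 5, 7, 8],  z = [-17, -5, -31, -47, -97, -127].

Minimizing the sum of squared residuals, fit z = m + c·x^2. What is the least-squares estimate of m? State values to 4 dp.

Compute the Gram sums: Σ1 = 6, Σx^2 = 167, Σx^2·x^2 = 7475.
For Aᵀz: Σz = -324, Σx^2·z = -14725.
AᵀA·[m, c]ᵀ = Aᵀz becomes [[6, 167]; [167, 7475]]·[m, c]ᵀ = [-324, -14725]ᵀ.
Determinant 6·7475 − 167² = 16961.
m = ((-324)·7475 − 167·(-14725))/16961 = 37175/16961; c = (6·(-14725) − 167·(-324))/16961 = -34242/16961.

m = 2.1918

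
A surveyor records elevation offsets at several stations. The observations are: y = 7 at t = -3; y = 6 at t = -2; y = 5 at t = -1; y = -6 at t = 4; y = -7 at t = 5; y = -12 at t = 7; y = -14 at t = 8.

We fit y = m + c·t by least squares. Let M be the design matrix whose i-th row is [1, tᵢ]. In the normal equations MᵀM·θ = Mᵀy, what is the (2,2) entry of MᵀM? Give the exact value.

168

Row 2 ↔ basis t, column 2 ↔ basis t, so (MᵀM)_{2,2} = Σᵢ (t)·(t) = (-3)·(-3) + (-2)·(-2) + (-1)·(-1) + (4)·(4) + (5)·(5) + (7)·(7) + (8)·(8) = 168.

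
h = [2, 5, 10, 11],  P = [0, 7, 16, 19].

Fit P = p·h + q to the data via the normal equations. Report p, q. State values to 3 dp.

Entries of AᵀA: Σh·h = 250, Σh = 28, Σ1 = 4.
For AᵀP: Σh·P = 404, ΣP = 42.
Normal equations: [[250, 28]; [28, 4]]·[p, q]ᵀ = [404, 42]ᵀ.
Eliminating q: 4·(row 1) − 28·(row 2) gives 216·p = 4·404 − 28·42 = 440, so p = 55/27.
Then q = (42 − 28·(55/27))/4 = -203/54.

p = 2.037, q = -3.759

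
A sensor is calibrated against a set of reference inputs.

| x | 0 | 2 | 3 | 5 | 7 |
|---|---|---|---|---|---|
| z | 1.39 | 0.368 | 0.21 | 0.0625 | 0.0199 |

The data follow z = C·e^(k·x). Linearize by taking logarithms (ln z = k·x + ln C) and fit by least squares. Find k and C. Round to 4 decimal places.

k = -0.6039, C = 1.3087

With ln zᵢ as the transformed response and xᵢ as the regressor:
Σx = 17.0000, Σ(x)² = 87.0000, Σln z = -8.9206, Σx·ln z = -47.9635.
Equations: 87.0000·k + 17.0000·ln C = -47.9635;  17.0000·k + 5·ln C = -8.9206.
Slope k = (n·Σx·ln z − Σx·Σln z)/(n·Σ(x)² − (Σx)²) = (5·-47.9635 − 17.0000·-8.9206)/146.0000 = -0.60388; ln C = (Σln z − k·Σx)/n = 0.26906, so C = exp(0.26906) = 1.30874.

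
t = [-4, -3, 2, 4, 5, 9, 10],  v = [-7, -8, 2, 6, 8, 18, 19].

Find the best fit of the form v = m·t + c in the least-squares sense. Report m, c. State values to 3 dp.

m = 1.979, c = -1.073

From the data, Σt·t = 251, Σt = 23, Σ1 = 7.
And Σt·v = 472, Σv = 38.
Eliminating c: 7·(row 1) − 23·(row 2) gives 1228·m = 7·472 − 23·38 = 2430, so m = 1215/614.
Then c = (38 − 23·(1215/614))/7 = -659/614.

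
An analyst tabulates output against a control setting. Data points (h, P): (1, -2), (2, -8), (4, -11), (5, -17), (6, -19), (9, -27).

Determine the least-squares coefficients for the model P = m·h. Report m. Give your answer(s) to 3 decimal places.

Forming MᵀM = [[163]] and MᵀP = [-504]ᵀ gives MᵀM·[m]ᵀ = MᵀP.
Hence m = -504 / 163 ≈ -3.09202.

m = -3.092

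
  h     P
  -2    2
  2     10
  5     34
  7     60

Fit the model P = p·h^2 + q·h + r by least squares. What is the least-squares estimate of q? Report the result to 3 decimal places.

q = 1.917

Compute the Gram sums: Σh^2·h^2 = 3058, Σh^2·h = 468, Σh^2 = 82, Σh·h = 82, Σh = 12, Σ1 = 4.
And Σh^2·P = 3838, Σh·P = 606, ΣP = 106.
Solving the 3×3 system (Gaussian elimination) gives p = 703/781, q = 1497/781, r = 1794/781.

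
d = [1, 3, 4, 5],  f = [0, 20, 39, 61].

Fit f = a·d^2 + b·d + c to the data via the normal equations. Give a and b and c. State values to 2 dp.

a = 2.52, b = 0.20, c = -2.80

From the data, Σd^2·d^2 = 963, Σd^2·d = 217, Σd^2 = 51, Σd·d = 51, Σd = 13, Σ1 = 4.
Moment sums: Σd^2·f = 2329, Σd·f = 521, Σf = 120.
Row-reducing yields a = 111/44, b = 43/220, c = -14/5.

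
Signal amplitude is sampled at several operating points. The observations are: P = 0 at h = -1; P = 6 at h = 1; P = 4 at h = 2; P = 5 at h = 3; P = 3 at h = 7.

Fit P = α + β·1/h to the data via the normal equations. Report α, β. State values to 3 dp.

Setting ∂/∂α … = 0 gives: 5·α + (41/42)·β = 18;  (41/42)·α + (4201/1764)·β = 212/21.
Eliminating β: (4201/1764)·(row 1) − (41/42)·(row 2) gives (4831/441)·α = (4201/1764)·18 − (41/42)·(212/21) = 29117/882, so α = 29117/9662.
Then β = ((212/21) − (41/42)·(29117/9662))/(4201/1764) = 14511/4831.

α = 3.014, β = 3.004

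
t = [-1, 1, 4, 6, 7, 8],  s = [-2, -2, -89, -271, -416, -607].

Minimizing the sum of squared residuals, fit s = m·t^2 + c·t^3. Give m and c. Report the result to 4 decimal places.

Forming MᵀM = [[8051, 58375]; [58375, 430547]] and Mᵀs = [-70416, -517704]ᵀ gives MᵀM·[m, c]ᵀ = Mᵀs.
det = 8051·430547 − 58375² = 58693272.
m = ((-70416)·430547 − 58375·(-517704))/58693272 = -4017773/2445553; c = (8051·(-517704) − 58375·(-70416))/58693272 = -2395871/2445553.

m = -1.6429, c = -0.9797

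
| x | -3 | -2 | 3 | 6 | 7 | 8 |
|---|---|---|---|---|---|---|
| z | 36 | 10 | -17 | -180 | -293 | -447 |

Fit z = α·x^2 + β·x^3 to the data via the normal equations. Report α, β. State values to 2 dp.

AᵀA·[α, β]ᵀ = Aᵀz reads: 7971·α + 57319·β = -49234;  57319·α + 427971·β = -369754.
Determinant 7971·427971 − 57319² = 125889080.
α = ((-49234)·427971 − 57319·(-369754))/125889080 = 15400664/15736135; β = (7971·(-369754) − 57319·(-49234))/125889080 = -15658186/15736135.

α = 0.98, β = -1.00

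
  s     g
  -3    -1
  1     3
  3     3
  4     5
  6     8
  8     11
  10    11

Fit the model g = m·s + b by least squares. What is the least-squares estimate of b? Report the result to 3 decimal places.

b = 1.556

The normal equations are: 235·m + 29·b = 281;  29·m + 7·b = 40.
(Σs·s = 235, Σs = 29, Σ1 = 7, Σs·g = 281, Σg = 40.)
Determinant 235·7 − 29² = 804.
m = (281·7 − 29·40)/804 = 269/268; b = (235·40 − 29·281)/804 = 417/268.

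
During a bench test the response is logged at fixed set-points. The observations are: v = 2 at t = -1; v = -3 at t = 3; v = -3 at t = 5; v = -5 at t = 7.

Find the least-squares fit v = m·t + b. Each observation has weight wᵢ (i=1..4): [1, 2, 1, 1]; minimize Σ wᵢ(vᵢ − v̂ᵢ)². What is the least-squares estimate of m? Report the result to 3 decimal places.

Sums needed: Σwᵢ·t·t = 93, Σwᵢ·t = 17, Σwᵢ·1 = 5.
For XᵀWv: Σwᵢ·t·v = -70, Σwᵢ·v = -12.
Normal equations: [[93, 17]; [17, 5]]·[m, b]ᵀ = [-70, -12]ᵀ.
det = 93·5 − 17² = 176.
m = ((-70)·5 − 17·(-12))/176 = -73/88; b = (93·(-12) − 17·(-70))/176 = 37/88.

m = -0.830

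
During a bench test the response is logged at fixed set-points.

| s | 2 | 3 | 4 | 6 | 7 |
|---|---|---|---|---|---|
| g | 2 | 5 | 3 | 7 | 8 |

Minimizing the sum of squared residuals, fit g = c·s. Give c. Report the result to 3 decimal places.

c = 1.132

Setting ∂/∂c … = 0 gives: 114·c = 129.
Hence c = 129 / 114 ≈ 1.13158.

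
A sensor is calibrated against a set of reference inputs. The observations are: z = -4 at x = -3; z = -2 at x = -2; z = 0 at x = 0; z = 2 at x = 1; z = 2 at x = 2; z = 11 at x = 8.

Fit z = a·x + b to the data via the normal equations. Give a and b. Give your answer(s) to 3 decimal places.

a = 1.329, b = 0.171

Setting ∂/∂a … = 0 gives: 82·a + 6·b = 110;  6·a + 6·b = 9.
Determinant 82·6 − 6² = 456.
a = (110·6 − 6·9)/456 = 101/76; b = (82·9 − 6·110)/456 = 13/76.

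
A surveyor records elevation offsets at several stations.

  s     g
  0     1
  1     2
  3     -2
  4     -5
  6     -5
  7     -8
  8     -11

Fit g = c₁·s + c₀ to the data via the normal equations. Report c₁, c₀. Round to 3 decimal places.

With design matrix A, AᵀA = [[175, 29]; [29, 7]] and Aᵀg = [-198, -28]ᵀ.
Eliminating c₀: 7·(row 1) − 29·(row 2) gives 384·c₁ = 7·(-198) − 29·(-28) = -574, so c₁ = -287/192.
Then c₀ = ((-28) − 29·(-287/192))/7 = 421/192.

c₁ = -1.495, c₀ = 2.193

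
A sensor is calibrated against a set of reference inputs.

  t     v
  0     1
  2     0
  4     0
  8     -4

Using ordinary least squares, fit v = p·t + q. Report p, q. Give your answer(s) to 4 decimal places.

Setting ∂/∂p … = 0 gives: 84·p + 14·q = -32;  14·p + 4·q = -3.
Δ = 84·4 − 14² = 140.
p = ((-32)·4 − 14·(-3))/140 = -43/70; q = (84·(-3) − 14·(-32))/140 = 7/5.

p = -0.6143, q = 1.4000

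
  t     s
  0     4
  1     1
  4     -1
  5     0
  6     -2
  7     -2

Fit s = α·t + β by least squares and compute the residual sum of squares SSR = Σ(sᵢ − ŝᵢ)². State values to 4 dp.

Sums needed: Σt·t = 127, Σt = 23, Σ1 = 6.
Right-hand side: Σt·s = -29, Σs = 0.
So XᵀX·[α, β]ᵀ = Xᵀs: [[127, 23]; [23, 6]]·[α, β]ᵀ = [-29, 0]ᵀ.
Eliminating β: 6·(row 1) − 23·(row 2) gives 233·α = 6·(-29) − 23·0 = -174, so α = -174/233.
Then β = (0 − 23·(-174/233))/6 = 667/233.
Residuals: 265/233, -260/233, -204/233, 203/233, -89/233, 85/233; SSR = 1012/233.

SSR = 4.3433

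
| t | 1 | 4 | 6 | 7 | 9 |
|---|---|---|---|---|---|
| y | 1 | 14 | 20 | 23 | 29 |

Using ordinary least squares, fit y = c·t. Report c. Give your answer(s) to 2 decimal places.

From the data, Σt·t = 183.
And Σt·y = 599.
Normal equations: [[183]]·[c]ᵀ = [599]ᵀ.
Hence c = 599 / 183 ≈ 3.27322.

c = 3.27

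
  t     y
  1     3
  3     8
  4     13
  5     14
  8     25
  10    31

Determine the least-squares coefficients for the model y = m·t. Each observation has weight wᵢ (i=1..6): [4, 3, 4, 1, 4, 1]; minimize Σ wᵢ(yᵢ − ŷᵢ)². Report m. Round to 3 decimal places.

m = 3.092

The normal system XᵀWX·[m]ᵀ = XᵀWy is [[476]]·[m]ᵀ = [1472]ᵀ.
Hence m = 1472 / 476 ≈ 3.09244.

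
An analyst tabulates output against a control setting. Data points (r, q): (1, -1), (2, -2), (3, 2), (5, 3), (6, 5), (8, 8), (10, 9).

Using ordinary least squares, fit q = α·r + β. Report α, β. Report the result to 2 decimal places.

Normal-equation sums: Σr·r = 239, Σr = 35, Σ1 = 7.
For Aᵀq: Σr·q = 200, Σq = 24.
AᵀA·[α, β]ᵀ = Aᵀq becomes [[239, 35]; [35, 7]]·[α, β]ᵀ = [200, 24]ᵀ.
Δ = 239·7 − 35² = 448.
α = (200·7 − 35·24)/448 = 5/4; β = (239·24 − 35·200)/448 = -79/28.

α = 1.25, β = -2.82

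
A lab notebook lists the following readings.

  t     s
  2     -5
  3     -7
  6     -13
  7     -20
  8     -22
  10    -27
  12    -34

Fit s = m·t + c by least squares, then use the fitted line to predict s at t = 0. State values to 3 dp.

ŝ = 1.814

Setting ∂/∂m … = 0 gives: 406·m + 48·c = -1103;  48·m + 7·c = -128.
Determinant 406·7 − 48² = 538.
m = ((-1103)·7 − 48·(-128))/538 = -1577/538; c = (406·(-128) − 48·(-1103))/538 = 488/269.
At t = 0: ŝ = (-1577/538)·(0) + (488/269)·(1) = 488/269.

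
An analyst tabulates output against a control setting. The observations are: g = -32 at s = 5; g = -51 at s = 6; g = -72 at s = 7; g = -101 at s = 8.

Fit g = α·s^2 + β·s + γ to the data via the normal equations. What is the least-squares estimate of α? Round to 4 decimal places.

α = -2.5000

AᵀA·[α, β, γ]ᵀ = Aᵀg reads: 8418·α + 1196·β + 174·γ = -12628;  1196·α + 174·β + 26·γ = -1778;  174·α + 26·β + 4·γ = -256.
(Σs^2·s^2 = 8418, Σs^2·s = 1196, Σs^2 = 174, Σs·s = 174, Σs = 26, Σ1 = 4, Σs^2·g = -12628, Σs·g = -1778, Σg = -256.)
Inverting the 3×3 Gram matrix, [α, β, γ]ᵀ = [-5/2, 97/10, -183/10]ᵀ.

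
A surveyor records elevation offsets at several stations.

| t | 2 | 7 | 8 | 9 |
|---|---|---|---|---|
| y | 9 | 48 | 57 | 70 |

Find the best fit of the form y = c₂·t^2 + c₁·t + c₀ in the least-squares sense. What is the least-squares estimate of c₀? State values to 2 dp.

Normal-equation sums: Σt^2·t^2 = 13074, Σt^2·t = 1592, Σt^2 = 198, Σt·t = 198, Σt = 26, Σ1 = 4.
Moment sums: Σt^2·y = 11706, Σt·y = 1440, Σy = 184.
So AᵀA·[c₂, c₁, c₀]ᵀ = Aᵀy: [[13074, 1592, 198]; [1592, 198, 26]; [198, 26, 4]]·[c₂, c₁, c₀]ᵀ = [11706, 1440, 184]ᵀ.
Row-reducing yields c₂ = 461/946, c₁ = 3111/946, c₀ = 475/946.

c₀ = 0.50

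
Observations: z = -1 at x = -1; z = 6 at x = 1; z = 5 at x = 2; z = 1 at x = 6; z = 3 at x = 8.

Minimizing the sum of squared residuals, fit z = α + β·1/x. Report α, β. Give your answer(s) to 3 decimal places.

α = 2.229, β = 3.609

Forming AᵀA = [[5, 19/24]; [19/24, 1321/576]] and Aᵀz = [14, 241/24]ᵀ gives AᵀA·[α, β]ᵀ = Aᵀz.
Δ = 5·(1321/576) − (19/24)² = 1561/144.
α = (14·(1321/576) − (19/24)·(241/24))/(1561/144) = 13915/6244; β = (5·(241/24) − (19/24)·14)/(1561/144) = 5634/1561.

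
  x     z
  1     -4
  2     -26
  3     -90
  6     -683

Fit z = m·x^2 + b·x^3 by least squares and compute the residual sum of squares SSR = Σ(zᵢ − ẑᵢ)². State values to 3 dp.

Compute the Gram sums: Σx^2·x^2 = 1394, Σx^2·x^3 = 8052, Σx^3·x^3 = 47450.
And Σx^2·z = -25506, Σx^3·z = -150170.
Normal equations: [[1394, 8052]; [8052, 47450]]·[m, b]ᵀ = [-25506, -150170]ᵀ.
Eliminating b: 47450·(row 1) − 8052·(row 2) gives 1310596·m = 47450·(-25506) − 8052·(-150170) = -1090860, so m = -272715/327649.
Then b = ((-150170) − 8052·(-272715/327649))/47450 = -990667/327649.
Residuals: -47214/327649, 71046/46807, -285966/327649, 17545/327649; SSR = 1012189/327649.

SSR = 3.089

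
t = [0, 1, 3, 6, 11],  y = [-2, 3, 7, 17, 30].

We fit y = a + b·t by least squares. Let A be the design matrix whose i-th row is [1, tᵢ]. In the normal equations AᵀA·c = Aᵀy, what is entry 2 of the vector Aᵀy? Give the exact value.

456

Entry 2 ↔ basis t, so (Aᵀy)_{2} = Σᵢ (t)·yᵢ = (0)·(-2) + (1)·(3) + (3)·(7) + (6)·(17) + (11)·(30) = 456.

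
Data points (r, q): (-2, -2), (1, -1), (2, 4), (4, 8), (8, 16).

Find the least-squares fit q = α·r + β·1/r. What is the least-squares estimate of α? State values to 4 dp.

α = 2.0775

From the data, Σr·r = 89, Σr·1/r = 5, Σ1/r·1/r = 101/64.
And Σr·q = 171, Σ1/r·q = 6.
Determinant 89·(101/64) − 5² = 7389/64.
α = (171·(101/64) − 5·6)/(7389/64) = 5117/2463; β = (89·6 − 5·171)/(7389/64) = -6848/2463.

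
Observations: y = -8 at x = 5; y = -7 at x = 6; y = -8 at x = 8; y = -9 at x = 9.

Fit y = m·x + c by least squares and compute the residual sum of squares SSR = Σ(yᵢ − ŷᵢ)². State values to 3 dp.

From the data, Σx·x = 206, Σx = 28, Σ1 = 4.
And Σx·y = -227, Σy = -32.
Determinant 206·4 − 28² = 40.
m = ((-227)·4 − 28·(-32))/40 = -3/10; c = (206·(-32) − 28·(-227))/40 = -59/10.
Residuals: -3/5, 7/10, 3/10, -2/5; SSR = 11/10.

SSR = 1.100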